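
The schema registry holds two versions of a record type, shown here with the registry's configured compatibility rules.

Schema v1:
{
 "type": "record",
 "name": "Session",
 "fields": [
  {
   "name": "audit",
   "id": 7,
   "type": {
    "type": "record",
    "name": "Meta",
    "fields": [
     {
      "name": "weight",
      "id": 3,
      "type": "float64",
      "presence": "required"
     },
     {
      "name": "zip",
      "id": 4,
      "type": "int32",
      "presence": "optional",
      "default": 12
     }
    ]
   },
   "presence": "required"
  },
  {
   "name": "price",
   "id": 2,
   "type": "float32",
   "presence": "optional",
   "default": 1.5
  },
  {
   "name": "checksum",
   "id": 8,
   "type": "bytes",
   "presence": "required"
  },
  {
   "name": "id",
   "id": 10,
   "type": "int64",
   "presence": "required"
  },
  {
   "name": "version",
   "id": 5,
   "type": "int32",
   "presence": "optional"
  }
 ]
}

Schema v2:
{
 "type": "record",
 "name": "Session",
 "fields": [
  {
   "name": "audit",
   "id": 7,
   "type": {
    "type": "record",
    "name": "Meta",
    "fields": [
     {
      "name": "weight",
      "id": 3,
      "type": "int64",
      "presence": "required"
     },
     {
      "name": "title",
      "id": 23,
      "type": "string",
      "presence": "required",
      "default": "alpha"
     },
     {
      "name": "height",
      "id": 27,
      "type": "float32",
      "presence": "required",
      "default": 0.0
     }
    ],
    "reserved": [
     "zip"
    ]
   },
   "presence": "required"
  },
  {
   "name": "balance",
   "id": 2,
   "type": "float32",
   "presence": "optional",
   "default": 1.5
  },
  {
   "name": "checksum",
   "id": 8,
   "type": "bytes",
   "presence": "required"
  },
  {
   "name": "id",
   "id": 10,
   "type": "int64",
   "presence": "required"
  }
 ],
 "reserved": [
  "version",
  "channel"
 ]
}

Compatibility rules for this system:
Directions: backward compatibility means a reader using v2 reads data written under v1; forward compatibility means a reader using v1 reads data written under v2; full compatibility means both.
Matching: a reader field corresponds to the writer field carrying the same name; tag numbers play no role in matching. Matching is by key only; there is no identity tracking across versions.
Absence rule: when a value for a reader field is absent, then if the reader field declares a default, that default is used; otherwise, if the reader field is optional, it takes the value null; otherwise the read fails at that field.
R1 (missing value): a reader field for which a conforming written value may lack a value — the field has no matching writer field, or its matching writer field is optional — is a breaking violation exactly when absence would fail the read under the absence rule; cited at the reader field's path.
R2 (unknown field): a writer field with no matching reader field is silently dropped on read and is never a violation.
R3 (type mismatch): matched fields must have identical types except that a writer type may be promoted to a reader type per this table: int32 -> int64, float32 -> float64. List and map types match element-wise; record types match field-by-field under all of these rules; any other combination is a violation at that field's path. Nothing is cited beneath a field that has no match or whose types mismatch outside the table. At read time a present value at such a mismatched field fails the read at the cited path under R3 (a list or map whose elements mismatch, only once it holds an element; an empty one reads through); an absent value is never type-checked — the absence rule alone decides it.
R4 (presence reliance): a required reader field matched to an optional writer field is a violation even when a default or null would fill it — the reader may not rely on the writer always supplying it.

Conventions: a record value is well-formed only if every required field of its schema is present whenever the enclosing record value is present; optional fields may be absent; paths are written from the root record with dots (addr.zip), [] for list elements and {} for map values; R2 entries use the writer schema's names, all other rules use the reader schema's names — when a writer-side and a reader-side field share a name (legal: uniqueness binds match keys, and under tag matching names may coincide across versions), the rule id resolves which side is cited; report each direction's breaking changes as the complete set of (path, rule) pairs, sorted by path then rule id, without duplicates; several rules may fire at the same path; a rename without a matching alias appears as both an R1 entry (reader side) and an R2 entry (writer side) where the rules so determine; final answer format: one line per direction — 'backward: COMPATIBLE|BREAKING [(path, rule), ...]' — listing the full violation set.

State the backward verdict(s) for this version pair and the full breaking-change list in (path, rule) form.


backward: BREAKING [(audit.weight, R3)]

arrows below run writer -> reader for Session
backward for Session (reader v2, writer v1):
  audit <- audit (Meta -> Meta, writer required)
  balance: no writer-side match
  checksum <- checksum (bytes -> bytes, writer required)
  id <- id (int64 -> int64, writer required)
  writer price: unknown to reader
  writer version: unknown to reader
  audit.weight <- audit.weight (float64 -> int64, writer required)
  audit.title: no writer-side match
  audit.height: no writer-side match
  writer audit.zip: unknown to reader
  rule R3 violated at audit.weight
  backward on Session therefore BREAKING (1)
ruling out the remaining Session differences:
  removed field zip from record Meta (its key "zip" joins the reserved list) -> triggers nothing under Session's printed rules — same verdict
  added field title to record Meta: required string, tag 23, default "alpha" (in v2 it sits last) -> triggers nothing under Session's printed rules — same verdict
  renamed field price to balance in record Session -> triggers nothing under Session's printed rules — same verdict
  removed field version from record Session (its key "version" joins the reserved list) -> triggers nothing under Session's printed rules — same verdict
  added field height to record Meta: required float32, tag 27, default 0.0 (in v2 it sits last) -> triggers nothing under Session's printed rules — same verdict


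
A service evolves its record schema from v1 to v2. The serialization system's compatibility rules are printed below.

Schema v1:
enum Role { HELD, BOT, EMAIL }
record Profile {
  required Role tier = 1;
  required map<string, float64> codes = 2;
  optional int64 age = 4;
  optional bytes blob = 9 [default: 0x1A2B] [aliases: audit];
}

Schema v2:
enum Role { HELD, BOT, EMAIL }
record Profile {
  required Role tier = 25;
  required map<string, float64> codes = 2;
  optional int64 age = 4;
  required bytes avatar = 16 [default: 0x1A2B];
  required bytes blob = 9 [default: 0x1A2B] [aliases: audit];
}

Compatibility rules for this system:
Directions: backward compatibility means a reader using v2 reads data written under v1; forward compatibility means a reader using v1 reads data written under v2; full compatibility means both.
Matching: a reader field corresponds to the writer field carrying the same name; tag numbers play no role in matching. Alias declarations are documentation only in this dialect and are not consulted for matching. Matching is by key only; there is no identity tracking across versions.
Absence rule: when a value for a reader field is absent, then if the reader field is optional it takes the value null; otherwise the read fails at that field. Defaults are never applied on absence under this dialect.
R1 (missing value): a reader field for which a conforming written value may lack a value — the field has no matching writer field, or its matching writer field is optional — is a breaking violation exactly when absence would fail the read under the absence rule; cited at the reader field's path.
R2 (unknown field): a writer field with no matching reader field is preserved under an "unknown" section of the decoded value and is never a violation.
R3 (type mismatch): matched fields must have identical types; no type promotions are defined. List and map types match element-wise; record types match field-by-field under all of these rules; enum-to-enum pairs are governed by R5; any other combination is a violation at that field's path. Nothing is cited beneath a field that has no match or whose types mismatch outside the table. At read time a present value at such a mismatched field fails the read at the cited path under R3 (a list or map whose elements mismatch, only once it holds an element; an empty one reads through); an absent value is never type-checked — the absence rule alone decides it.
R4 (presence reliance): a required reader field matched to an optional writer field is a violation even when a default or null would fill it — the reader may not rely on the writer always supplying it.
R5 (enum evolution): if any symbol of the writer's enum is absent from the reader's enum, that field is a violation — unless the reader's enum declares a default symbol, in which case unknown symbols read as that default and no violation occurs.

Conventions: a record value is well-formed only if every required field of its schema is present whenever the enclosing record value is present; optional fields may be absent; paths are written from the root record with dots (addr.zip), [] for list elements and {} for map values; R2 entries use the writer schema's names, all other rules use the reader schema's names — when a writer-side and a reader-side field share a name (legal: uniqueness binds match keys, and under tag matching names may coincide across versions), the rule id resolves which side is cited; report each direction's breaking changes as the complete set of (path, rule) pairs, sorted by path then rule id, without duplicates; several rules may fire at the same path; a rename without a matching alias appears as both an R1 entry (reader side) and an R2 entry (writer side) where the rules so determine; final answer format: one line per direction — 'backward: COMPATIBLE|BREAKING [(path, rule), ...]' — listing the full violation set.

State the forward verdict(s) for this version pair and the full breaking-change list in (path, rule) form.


forward: COMPATIBLE []

each type pair in Profile: writer, then reader
forward pass over Profile, reader schema v1, writer schema v2:
  tier: paired with writer tier (Role -> Role; writer required)
  codes: paired with writer codes (map<string, float64> -> map<string, float64>; writer required)
  age: paired with writer age (int64 -> int64; writer optional)
  blob: paired with writer blob (bytes -> bytes; writer required)
  avatar (writer side), unknown to reader
  => forward: COMPATIBLE
diffs on Profile not affecting the asked answer:
  field blob in record Profile: optional changed to required -> affects backward compatibility only, which is not asked
  field tier in record Profile: tag 1 changed to 25 -> inert for the asked Profile verdict: nothing fires
  added field avatar to record Profile: required bytes, tag 16, default 0x1A2B (in v2 it sits immediately before blob) -> affects backward compatibility only, which is not asked


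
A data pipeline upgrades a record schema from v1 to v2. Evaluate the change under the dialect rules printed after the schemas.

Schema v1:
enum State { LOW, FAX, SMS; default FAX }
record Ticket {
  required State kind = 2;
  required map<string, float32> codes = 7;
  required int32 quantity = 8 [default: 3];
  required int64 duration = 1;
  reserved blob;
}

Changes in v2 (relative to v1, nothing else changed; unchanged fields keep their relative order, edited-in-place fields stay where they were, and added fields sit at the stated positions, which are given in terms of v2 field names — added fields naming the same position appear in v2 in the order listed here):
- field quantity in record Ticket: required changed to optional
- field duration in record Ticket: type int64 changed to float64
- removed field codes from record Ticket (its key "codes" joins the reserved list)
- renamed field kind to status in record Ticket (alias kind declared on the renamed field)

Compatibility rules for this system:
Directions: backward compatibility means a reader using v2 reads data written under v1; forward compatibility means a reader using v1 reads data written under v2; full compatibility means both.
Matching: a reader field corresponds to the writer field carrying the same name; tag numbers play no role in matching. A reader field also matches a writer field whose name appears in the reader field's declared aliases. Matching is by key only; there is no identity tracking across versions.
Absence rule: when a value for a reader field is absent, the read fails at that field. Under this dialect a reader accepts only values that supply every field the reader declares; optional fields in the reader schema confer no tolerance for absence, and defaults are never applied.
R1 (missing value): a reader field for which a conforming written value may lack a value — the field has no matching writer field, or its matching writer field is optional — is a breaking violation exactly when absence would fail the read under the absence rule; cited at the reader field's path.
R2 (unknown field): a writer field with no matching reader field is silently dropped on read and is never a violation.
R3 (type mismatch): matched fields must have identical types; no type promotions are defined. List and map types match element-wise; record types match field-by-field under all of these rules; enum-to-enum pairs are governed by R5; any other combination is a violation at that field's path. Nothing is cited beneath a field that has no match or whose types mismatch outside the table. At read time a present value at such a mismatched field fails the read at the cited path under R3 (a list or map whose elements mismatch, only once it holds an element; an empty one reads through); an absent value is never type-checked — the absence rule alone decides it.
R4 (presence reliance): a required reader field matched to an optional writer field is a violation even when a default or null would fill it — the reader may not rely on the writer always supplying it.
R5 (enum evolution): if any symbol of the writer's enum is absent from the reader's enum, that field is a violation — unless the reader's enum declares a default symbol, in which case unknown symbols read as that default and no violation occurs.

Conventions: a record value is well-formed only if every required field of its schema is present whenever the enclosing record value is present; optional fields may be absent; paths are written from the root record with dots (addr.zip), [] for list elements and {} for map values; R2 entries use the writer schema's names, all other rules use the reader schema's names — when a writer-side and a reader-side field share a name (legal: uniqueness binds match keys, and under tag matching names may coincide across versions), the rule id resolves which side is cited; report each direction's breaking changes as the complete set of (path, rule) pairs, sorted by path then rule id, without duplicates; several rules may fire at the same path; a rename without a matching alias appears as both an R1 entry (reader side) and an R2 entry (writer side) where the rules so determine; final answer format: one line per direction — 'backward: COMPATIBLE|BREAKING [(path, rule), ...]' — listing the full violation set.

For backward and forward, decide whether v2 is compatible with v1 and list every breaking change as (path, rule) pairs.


backward: BREAKING [(duration, R3)]; forward: BREAKING [(codes, R1), (duration, R3), (kind, R1), (quantity, R1), (quantity, R4)]

the writer's type comes first in each Ticket pair
backward pass over Ticket, reader schema v2, writer schema v1:
  State -> State, writer required: status aligns to kind
  int32 -> int32, writer required: quantity aligns to quantity
  int64 -> float64, writer required: duration aligns to duration
  leftover writer field: codes
  R3 fires at duration
  => backward: BREAKING (1)
forward pass over Ticket, reader schema v1, writer schema v2:
  no writer field matches reader kind
  no writer field matches reader codes
  int32 -> int32, writer optional: quantity aligns to quantity
  float64 -> int64, writer required: duration aligns to duration
  leftover writer field: status
  R1 fires at codes
  R3 fires at duration
  R1 fires at kind
  R1 fires at quantity
  R4 fires at quantity
  => forward: BREAKING (5)


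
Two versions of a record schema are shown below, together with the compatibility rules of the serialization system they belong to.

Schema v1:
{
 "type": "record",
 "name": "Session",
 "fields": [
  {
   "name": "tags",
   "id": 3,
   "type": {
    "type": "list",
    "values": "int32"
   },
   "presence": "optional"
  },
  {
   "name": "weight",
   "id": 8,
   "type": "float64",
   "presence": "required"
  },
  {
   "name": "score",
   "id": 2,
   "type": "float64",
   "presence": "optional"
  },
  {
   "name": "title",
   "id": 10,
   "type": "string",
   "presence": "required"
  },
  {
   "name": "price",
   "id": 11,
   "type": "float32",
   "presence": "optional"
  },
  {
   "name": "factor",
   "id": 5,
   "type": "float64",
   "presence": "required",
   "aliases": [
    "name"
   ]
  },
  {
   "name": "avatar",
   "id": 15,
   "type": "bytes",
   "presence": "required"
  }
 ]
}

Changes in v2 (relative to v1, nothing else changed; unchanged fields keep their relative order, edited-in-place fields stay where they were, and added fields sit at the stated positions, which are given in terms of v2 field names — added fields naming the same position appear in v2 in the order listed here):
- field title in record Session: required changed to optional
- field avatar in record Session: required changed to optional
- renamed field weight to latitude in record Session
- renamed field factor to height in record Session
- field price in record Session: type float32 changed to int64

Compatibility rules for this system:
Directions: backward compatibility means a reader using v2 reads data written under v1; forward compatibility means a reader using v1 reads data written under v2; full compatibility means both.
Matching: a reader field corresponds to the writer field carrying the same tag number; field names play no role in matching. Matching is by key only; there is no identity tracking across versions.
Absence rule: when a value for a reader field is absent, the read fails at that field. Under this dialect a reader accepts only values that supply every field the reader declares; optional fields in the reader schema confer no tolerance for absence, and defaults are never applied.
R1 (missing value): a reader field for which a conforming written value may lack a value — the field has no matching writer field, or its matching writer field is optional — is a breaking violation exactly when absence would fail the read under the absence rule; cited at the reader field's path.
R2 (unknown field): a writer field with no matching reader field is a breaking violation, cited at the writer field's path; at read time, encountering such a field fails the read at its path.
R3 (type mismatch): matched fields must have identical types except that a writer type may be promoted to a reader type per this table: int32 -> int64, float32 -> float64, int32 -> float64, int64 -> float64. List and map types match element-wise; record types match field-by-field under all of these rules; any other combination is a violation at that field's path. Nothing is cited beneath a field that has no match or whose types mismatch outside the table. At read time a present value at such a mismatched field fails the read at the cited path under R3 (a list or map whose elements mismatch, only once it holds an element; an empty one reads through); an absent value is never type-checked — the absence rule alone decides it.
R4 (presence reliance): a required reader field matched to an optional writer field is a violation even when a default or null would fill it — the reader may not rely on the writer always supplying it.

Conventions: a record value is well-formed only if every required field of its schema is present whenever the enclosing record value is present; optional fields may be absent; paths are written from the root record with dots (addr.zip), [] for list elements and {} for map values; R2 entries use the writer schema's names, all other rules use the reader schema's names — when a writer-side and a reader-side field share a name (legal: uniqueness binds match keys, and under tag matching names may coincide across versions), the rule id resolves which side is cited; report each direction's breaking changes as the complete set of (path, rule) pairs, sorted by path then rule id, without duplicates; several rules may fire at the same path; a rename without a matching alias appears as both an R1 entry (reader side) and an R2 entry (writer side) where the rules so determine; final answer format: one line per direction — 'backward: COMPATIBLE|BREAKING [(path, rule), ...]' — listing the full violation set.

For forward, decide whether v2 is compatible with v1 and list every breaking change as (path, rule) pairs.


forward: BREAKING [(avatar, R1), (avatar, R4), (price, R1), (price, R3), (score, R1), (tags, R1), (title, R1), (title, R4)]

the writer's type comes first in each Session pair
forward pass over Session, reader schema v1, writer schema v2:
  list<int32> -> list<int32>, writer optional: tags aligns to tags
  float64 -> float64, writer required: weight aligns to latitude
  float64 -> float64, writer optional: score aligns to score
  string -> string, writer optional: title aligns to title
  int64 -> float32, writer optional: price aligns to price
  float64 -> float64, writer required: factor aligns to height
  bytes -> bytes, writer optional: avatar aligns to avatar
  violation R1 at avatar
  violation R4 at avatar
  violation R1 at price
  violation R3 at price
  violation R1 at score
  violation R1 at tags
  violation R1 at title
  violation R4 at title
  => forward: BREAKING (8)
checking off the Session differences that do not matter here:
  renamed field weight to latitude in record Session -> triggers nothing under Session's printed rules — same verdict
  renamed field factor to height in record Session -> triggers nothing under Session's printed rules — same verdict


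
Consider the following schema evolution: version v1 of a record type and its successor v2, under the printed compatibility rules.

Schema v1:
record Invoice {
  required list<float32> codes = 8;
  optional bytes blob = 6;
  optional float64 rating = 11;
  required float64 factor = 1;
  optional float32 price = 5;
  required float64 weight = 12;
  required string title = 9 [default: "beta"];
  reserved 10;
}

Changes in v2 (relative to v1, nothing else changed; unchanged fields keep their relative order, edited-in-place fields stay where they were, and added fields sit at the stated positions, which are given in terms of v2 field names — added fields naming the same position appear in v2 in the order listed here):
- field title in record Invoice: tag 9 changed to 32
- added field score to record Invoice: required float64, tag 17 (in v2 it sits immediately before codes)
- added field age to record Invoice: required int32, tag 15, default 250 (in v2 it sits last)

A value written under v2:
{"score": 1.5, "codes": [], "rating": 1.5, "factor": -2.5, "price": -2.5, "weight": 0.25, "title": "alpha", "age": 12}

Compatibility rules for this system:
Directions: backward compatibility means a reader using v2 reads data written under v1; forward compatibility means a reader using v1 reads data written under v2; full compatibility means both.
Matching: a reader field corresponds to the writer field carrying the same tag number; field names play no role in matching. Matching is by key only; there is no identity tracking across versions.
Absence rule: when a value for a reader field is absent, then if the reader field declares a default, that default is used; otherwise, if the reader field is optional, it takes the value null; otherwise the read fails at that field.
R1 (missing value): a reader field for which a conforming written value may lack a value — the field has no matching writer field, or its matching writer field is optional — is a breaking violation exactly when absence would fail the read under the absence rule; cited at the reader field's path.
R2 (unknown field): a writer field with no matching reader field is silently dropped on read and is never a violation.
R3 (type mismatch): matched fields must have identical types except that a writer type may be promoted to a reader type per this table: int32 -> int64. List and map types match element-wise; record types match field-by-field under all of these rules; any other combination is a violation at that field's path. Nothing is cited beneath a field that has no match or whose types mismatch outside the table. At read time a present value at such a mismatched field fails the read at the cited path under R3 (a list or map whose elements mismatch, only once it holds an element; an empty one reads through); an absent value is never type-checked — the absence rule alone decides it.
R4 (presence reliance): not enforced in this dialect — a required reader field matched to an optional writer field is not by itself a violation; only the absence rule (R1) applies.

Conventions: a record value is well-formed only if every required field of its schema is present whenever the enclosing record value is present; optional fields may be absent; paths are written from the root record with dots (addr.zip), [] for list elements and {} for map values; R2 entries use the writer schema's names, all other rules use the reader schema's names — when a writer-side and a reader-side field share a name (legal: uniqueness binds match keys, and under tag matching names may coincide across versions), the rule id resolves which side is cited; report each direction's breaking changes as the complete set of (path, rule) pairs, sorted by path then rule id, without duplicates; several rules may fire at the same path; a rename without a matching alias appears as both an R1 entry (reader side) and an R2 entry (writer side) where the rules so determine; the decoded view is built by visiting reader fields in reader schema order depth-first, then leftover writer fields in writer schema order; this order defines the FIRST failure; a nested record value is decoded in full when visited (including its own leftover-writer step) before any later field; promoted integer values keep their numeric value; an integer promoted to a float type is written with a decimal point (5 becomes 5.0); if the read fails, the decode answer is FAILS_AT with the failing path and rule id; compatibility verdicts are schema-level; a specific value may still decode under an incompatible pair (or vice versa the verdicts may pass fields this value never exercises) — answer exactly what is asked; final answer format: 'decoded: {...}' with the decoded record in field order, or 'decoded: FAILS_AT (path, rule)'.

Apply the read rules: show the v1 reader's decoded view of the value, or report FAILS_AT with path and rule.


decoded: {"codes": [], "blob": null, "rating": 1.5, "factor": -2.5, "price": -2.5, "weight": 0.25, "title": "beta"}

each type pair in Invoice: writer, then reader
decoding the Invoice value with the v1 reader:
  codes := []
  blob := null (missing; optional => null)
  rating := 1.5
  factor := -2.5
  price := -2.5
  weight := 0.25
  title := "beta" (missing; default applied)
  writer score: no reader field; dropped
  writer title: no reader field; dropped
  writer age: no reader field; dropped
  => decoded: {"codes": [], "blob": null, "rating": 1.5, "factor": -2.5, "price": -2.5, "weight": 0.25, "title": "beta"}
remaining Invoice differences; none change what is asked:
  added field age to record Invoice: required int32, tag 15, default 250 (in v2 it sits last) -> triggers nothing under the printed rules; the Invoice answer is the same either way
  added field score to record Invoice: required float64, tag 17 (in v2 it sits immediately before codes) -> schema-level compatibility only; this Invoice value's decode is unchanged


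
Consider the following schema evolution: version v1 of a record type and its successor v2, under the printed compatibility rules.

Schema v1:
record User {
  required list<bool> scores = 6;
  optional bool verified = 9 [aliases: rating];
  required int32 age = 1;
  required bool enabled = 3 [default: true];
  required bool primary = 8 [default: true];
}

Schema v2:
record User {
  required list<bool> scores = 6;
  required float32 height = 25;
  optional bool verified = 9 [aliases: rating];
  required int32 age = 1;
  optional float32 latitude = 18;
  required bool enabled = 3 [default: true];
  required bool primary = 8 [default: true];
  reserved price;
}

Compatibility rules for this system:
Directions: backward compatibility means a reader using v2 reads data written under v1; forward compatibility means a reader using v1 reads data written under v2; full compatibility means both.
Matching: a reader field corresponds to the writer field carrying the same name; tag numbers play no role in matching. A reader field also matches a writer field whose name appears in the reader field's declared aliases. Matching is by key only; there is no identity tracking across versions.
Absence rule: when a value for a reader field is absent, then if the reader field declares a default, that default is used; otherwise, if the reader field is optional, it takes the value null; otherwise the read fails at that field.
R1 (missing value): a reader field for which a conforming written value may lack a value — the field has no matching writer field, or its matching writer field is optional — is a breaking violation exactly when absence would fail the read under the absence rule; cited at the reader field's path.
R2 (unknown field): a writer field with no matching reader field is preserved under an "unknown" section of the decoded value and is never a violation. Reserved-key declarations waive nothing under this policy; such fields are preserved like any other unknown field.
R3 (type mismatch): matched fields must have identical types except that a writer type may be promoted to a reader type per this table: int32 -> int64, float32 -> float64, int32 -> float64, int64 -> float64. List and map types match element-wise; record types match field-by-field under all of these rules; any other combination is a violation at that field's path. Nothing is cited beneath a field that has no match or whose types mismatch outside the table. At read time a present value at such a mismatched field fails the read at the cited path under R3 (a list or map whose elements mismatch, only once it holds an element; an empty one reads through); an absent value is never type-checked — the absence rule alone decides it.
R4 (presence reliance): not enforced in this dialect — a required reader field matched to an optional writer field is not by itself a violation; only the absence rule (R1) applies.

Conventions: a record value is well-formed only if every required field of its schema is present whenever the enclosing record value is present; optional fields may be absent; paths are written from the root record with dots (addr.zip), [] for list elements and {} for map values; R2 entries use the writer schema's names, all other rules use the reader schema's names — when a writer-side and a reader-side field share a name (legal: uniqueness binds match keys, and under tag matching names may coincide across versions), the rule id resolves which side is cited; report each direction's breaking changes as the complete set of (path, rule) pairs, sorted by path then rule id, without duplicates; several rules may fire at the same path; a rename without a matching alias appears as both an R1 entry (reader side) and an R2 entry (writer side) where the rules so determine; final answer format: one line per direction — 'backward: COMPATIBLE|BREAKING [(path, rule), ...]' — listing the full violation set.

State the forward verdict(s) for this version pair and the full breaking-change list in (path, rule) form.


forward: COMPATIBLE []

in User below, arrows point writer -> reader
forward for User (reader v1, writer v2):
  list<bool> -> list<bool>, writer required: scores aligns to scores
  bool -> bool, writer optional: verified aligns to verified
  int32 -> int32, writer required: age aligns to age
  bool -> bool, writer required: enabled aligns to enabled
  bool -> bool, writer required: primary aligns to primary
  height (writer side), unknown to reader
  latitude (writer side), unknown to reader
  => forward: COMPATIBLE
ruling out the remaining User differences:
  added field latitude to record User: optional float32, tag 18 (in v2 it sits immediately before enabled) -> triggers nothing under User's printed rules — same verdict
  added field height to record User: required float32, tag 25 (in v2 it sits immediately before verified) -> matters only for User's backward compatibility — outside the asked direction


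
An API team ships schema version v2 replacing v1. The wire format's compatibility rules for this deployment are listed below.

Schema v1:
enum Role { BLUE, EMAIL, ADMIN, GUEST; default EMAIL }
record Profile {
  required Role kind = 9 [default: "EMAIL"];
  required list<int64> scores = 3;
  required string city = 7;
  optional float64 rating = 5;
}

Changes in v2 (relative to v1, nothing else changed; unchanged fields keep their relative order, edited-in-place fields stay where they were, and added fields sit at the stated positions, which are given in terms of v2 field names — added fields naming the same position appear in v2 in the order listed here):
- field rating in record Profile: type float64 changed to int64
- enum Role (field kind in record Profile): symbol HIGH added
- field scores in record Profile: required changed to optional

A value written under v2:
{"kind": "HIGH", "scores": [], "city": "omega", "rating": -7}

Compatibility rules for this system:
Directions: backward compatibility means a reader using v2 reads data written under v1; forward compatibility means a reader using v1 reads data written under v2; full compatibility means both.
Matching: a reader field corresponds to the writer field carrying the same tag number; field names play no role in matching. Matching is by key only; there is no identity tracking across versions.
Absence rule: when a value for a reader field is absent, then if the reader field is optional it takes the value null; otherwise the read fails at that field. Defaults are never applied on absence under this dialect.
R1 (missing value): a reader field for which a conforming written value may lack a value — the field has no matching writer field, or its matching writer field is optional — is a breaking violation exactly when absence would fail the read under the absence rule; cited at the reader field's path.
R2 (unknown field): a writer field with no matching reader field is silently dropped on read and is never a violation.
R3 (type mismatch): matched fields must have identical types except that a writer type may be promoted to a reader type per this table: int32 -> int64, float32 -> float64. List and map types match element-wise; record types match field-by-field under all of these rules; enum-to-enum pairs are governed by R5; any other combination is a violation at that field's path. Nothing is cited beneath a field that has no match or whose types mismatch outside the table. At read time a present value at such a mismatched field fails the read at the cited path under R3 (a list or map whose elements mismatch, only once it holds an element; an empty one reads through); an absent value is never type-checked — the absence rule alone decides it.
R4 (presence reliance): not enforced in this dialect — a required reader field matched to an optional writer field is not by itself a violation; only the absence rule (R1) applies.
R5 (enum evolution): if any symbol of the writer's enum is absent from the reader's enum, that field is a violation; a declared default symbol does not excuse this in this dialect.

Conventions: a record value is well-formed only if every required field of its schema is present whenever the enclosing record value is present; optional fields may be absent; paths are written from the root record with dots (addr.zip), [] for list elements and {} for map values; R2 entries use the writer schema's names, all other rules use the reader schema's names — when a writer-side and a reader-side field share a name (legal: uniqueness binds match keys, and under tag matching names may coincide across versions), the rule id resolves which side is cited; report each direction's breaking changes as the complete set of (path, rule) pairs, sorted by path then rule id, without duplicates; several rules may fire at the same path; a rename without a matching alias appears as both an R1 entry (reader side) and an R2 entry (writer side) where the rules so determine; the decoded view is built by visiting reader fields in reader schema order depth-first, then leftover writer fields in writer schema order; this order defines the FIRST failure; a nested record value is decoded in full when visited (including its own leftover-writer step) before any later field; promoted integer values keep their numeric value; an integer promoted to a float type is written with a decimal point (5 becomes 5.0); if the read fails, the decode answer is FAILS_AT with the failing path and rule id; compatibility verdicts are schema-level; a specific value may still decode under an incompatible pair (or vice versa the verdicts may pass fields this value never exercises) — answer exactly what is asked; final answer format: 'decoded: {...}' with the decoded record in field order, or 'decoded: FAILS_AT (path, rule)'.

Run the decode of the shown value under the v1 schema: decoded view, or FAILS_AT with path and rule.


in Profile below, arrows point writer -> reader
decode walk for Profile under reader schema v1:
  read fails at kind under R5
  => FAILS_AT (kind, R5)
ruling out the remaining Profile differences:
  field rating in record Profile: type float64 changed to int64 -> a verdict-level change on Profile — the shown value reads the same
  field scores in record Profile: required changed to optional -> a verdict-level change on Profile — the shown value reads the same

decoded: FAILS_AT (kind, R5)


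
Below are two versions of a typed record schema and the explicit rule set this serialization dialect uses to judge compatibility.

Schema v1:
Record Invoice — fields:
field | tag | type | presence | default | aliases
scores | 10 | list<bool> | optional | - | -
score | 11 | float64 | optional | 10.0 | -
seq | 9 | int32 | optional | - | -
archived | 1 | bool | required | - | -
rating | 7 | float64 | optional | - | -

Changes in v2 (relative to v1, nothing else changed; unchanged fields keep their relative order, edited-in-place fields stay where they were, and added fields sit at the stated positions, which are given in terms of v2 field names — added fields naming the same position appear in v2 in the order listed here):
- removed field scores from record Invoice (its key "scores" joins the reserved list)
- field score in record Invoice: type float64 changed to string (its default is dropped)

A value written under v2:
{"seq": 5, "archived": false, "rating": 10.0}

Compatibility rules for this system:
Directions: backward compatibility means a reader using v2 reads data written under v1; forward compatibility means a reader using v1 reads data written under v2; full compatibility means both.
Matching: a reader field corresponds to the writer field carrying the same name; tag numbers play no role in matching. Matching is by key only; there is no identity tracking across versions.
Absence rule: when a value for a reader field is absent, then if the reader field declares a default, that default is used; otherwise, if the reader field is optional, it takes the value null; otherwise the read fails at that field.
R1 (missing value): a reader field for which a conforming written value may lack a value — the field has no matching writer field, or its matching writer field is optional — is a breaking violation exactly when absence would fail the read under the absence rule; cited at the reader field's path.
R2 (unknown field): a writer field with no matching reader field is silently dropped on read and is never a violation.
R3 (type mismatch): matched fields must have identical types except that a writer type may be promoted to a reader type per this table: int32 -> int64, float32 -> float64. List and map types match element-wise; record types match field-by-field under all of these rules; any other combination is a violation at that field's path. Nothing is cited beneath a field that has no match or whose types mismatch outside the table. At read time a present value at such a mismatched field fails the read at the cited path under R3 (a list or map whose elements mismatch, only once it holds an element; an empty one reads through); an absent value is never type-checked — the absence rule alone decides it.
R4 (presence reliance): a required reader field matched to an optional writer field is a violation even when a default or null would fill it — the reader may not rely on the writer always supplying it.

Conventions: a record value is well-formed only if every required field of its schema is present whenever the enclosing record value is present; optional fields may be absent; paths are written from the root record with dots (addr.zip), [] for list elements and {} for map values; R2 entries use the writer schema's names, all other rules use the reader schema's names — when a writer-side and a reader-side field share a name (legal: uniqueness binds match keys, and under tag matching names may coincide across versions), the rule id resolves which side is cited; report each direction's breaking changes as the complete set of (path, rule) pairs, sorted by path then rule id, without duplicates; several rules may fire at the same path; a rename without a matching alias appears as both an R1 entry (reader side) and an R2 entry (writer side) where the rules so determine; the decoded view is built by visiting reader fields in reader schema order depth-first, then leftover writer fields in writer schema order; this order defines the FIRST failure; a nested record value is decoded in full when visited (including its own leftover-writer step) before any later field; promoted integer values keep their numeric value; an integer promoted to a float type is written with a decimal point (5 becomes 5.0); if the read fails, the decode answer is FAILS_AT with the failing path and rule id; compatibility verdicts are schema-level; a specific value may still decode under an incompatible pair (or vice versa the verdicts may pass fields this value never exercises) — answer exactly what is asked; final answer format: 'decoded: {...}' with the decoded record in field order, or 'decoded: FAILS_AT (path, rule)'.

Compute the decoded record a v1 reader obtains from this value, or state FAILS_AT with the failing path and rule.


decoded: {"scores": null, "score": 10.0, "seq": 5, "archived": false, "rating": 10.0}

the writer's type comes first in each Invoice pair
migrating the Invoice value to v1:
  scores := null (missing; optional => null)
  score := 10.0 (missing; default applied)
  seq := 5
  archived := false
  rating := 10.0
  => decoded: {"scores": null, "score": 10.0, "seq": 5, "archived": false, "rating": 10.0}
the other Invoice changes do not affect what is asked:
  removed field scores from record Invoice (its key "scores" joins the reserved list) -> no rule fires on it and the decoded Invoice view is identical with or without it
  field score in record Invoice: type float64 changed to string (its default is dropped) -> matters for Invoice compatibility verdicts, not for this value's decode
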